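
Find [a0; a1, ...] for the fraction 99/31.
[3; 5, 6]

Euclidean algorithm steps:
99 = 3 × 31 + 6
31 = 5 × 6 + 1
6 = 6 × 1 + 0
Continued fraction: [3; 5, 6]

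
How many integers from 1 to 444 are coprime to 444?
144

444 = 2^2 × 3 × 37
φ(n) = n × ∏(1 - 1/p) for each prime p dividing n
φ(444) = 444 × (1 - 1/2) × (1 - 1/3) × (1 - 1/37) = 144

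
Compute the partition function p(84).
26543660

p(n) counts ways to write n as a sum of positive integers (order ignored).
Euler's pentagonal recurrence: p(k) = p(k-1) + p(k-2) - p(k-5) - p(k-7) + p(k-12) + p(k-15) - ... (offsets j(3j∓1)/2, signs ++--, p(0)=1, p(<0)=0).
DP table for k = 0..83: p(0)=1, p(1)=1, p(2)=2, p(3)=3, p(4)=5, p(5)=7, p(6)=11, p(7)=15, p(8)=22, p(9)=30, p(10)=42, p(11)=56, p(12)=77, p(13)=101, p(14)=135, p(15)=176, p(16)=231, p(17)=297, p(18)=385, p(19)=490, p(20)=627, p(21)=792, p(22)=1002, p(23)=1255, p(24)=1575, p(25)=1958, p(26)=2436, p(27)=3010, p(28)=3718, p(29)=4565, p(30)=5604, p(31)=6842, p(32)=8349, p(33)=10143, p(34)=12310, p(35)=14883, p(36)=17977, p(37)=21637, p(38)=26015, p(39)=31185, p(40)=37338, p(41)=44583, p(42)=53174, p(43)=63261, p(44)=75175, p(45)=89134, p(46)=105558, p(47)=124754, p(48)=147273, p(49)=173525, p(50)=204226, p(51)=239943, p(52)=281589, p(53)=329931, p(54)=386155, p(55)=451276, p(56)=526823, p(57)=614154, p(58)=715220, p(59)=831820, p(60)=966467, p(61)=1121505, p(62)=1300156, p(63)=1505499, p(64)=1741630, p(65)=2012558, p(66)=2323520, p(67)=2679689, p(68)=3087735, p(69)=3554345, p(70)=4087968, p(71)=4697205, p(72)=5392783, p(73)=6185689, p(74)=7089500, p(75)=8118264, p(76)=9289091, p(77)=10619863, p(78)=12132164, p(79)=13848650, p(80)=15796476, p(81)=18004327, p(82)=20506255, p(83)=23338469.
Final step: p(84) = p(83) + p(82) - p(79) - p(77) + p(72) + p(69) - p(62) - p(58) + p(49) + p(44) - p(33) - p(27) + p(14) + p(7)
= 23338469 + 20506255 - 13848650 - 10619863 + 5392783 + 3554345 - 1300156 - 715220 + 173525 + 75175 - 10143 - 3010 + 135 + 15
= 26543660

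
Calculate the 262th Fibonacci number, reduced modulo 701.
162

Matrix identity: Q^n = [[F_(n+1), F_n], [F_n, F_(n-1)]] with Q = [[1,1],[1,0]].
n = 262 = 100000110₂. Square-and-multiply, entries mod 701:
Q^1 = [[1,1],[1,0]]
Q^2 = (Q^1)² = [[2,1],[1,1]]
Q^4 = (Q^2)² = [[5,3],[3,2]]
Q^8 = (Q^4)² = [[34,21],[21,13]]
Q^16 = (Q^8)² = [[195,286],[286,610]]
Q^32 = (Q^16)² = [[651,302],[302,349]]
Q^65 = (Q^32)²·Q = [[340,471],[471,570]]
Q^131 = (Q^65)²·Q = [[559,260],[260,299]]
Q^262 = (Q^131)² = [[139,162],[162,678]]
F_262 mod 701 = Q^262[0][1] = 162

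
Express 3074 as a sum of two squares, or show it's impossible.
7² + 55² (a=7, b=55)

Factorization: 3074 = 2 × 29 × 53
By Fermat: n is sum of two squares iff every prime p ≡ 3 (mod 4) appears to even power.
All primes ≡ 3 (mod 4) appear to even power.
Search a = 0, 1, 2, … for 3074 - a² a perfect square: first hit at a = 7: 3074 - 49 = 3025 = 55².
3074 = 7² + 55² = 49 + 3025 ✓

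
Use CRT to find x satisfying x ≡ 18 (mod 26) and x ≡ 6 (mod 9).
96

Using Chinese Remainder Theorem:
M = 26 × 9 = 234
M1 = 9, M2 = 26
y1 = 9^(-1) mod 26 = 3
y2 = 26^(-1) mod 9 = 8
x = (18×9×3 + 6×26×8) mod 234 = 96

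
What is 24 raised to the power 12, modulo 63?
36

Repeated squaring. Binary of 12 = 1100.
24^1 ≡ 24 (mod 63); 24^2 ≡ 9 (mod 63); 24^4 ≡ 18 (mod 63); 24^8 ≡ 9 (mod 63)
24^12 = 24^4 × 24^8 ≡ 36 (mod 63)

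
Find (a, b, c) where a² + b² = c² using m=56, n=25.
(2511, 2800, 3761)

Euclid's formula: a = m² - n², b = 2mn, c = m² + n²
m = 56, n = 25
a = 56² - 25² = 3136 - 625 = 2511
b = 2 × 56 × 25 = 2800
c = 56² + 25² = 3136 + 625 = 3761
Verification: 2511² + 2800² = 6305121 + 7840000 = 14145121 = 3761² ✓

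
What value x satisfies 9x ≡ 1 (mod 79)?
44

gcd(9, 79) = 1, so the inverse exists.
Extended Euclidean algorithm on (79, 9):
79 = 8 × 9 + 7  ⟹  7 = (1)·79 + (-8)·9
9 = 1 × 7 + 2  ⟹  2 = (-1)·79 + (9)·9
7 = 3 × 2 + 1  ⟹  1 = (4)·79 + (-35)·9
So (-35)·9 ≡ 1 (mod 79), i.e. 9^(-1) ≡ -35 ≡ 44 (mod 79).
Check: 9 × 44 = 396 ≡ 1 (mod 79)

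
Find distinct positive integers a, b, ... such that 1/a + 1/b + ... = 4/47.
1/12 + 1/564

Greedy algorithm:
4/47: ceiling(47/4) = 12, use 1/12
1/564: ceiling(564/1) = 564, use 1/564
Result: 4/47 = 1/12 + 1/564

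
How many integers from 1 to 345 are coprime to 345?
176

345 = 3 × 5 × 23
φ(n) = n × ∏(1 - 1/p) for each prime p dividing n
φ(345) = 345 × (1 - 1/3) × (1 - 1/5) × (1 - 1/23) = 176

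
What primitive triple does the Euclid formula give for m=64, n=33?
(3007, 4224, 5185)

Euclid's formula: a = m² - n², b = 2mn, c = m² + n²
m = 64, n = 33
a = 64² - 33² = 4096 - 1089 = 3007
b = 2 × 64 × 33 = 4224
c = 64² + 33² = 4096 + 1089 = 5185
Verification: 3007² + 4224² = 9042049 + 17842176 = 26884225 = 5185² ✓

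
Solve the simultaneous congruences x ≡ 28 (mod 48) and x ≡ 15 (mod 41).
220

Using Chinese Remainder Theorem:
M = 48 × 41 = 1968
M1 = 41, M2 = 48
y1 = 41^(-1) mod 48 = 41
y2 = 48^(-1) mod 41 = 6
x = (28×41×41 + 15×48×6) mod 1968 = 220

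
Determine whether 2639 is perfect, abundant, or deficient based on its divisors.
deficient

Proper divisors of 2639: sum = 1 + 7 + 13 + 29 + 91 + 203 + 377 = 721
Since 721 < 2639, 2639 is deficient.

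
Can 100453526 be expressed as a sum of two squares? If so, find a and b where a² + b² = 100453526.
Not possible

Factorization: 100453526 = 2 × 41 × 107^3
By Fermat: n is sum of two squares iff every prime p ≡ 3 (mod 4) appears to even power.
Prime(s) ≡ 3 (mod 4) with odd exponent: [(107, 3)]
Therefore 100453526 cannot be expressed as a² + b².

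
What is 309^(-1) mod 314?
251

gcd(309, 314) = 1, so the inverse exists.
Extended Euclidean algorithm on (314, 309):
314 = 1 × 309 + 5  ⟹  5 = (1)·314 + (-1)·309
309 = 61 × 5 + 4  ⟹  4 = (-61)·314 + (62)·309
5 = 1 × 4 + 1  ⟹  1 = (62)·314 + (-63)·309
So (-63)·309 ≡ 1 (mod 314), i.e. 309^(-1) ≡ -63 ≡ 251 (mod 314).
Check: 309 × 251 = 77559 ≡ 1 (mod 314)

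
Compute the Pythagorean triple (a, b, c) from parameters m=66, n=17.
(4067, 2244, 4645)

Euclid's formula: a = m² - n², b = 2mn, c = m² + n²
m = 66, n = 17
a = 66² - 17² = 4356 - 289 = 4067
b = 2 × 66 × 17 = 2244
c = 66² + 17² = 4356 + 289 = 4645
Verification: 4067² + 2244² = 16540489 + 5035536 = 21576025 = 4645² ✓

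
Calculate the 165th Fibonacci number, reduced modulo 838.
382

Matrix identity: Q^n = [[F_(n+1), F_n], [F_n, F_(n-1)]] with Q = [[1,1],[1,0]].
n = 165 = 10100101₂. Square-and-multiply, entries mod 838:
Q^1 = [[1,1],[1,0]]
Q^2 = (Q^1)² = [[2,1],[1,1]]
Q^5 = (Q^2)²·Q = [[8,5],[5,3]]
Q^10 = (Q^5)² = [[89,55],[55,34]]
Q^20 = (Q^10)² = [[52,61],[61,829]]
Q^41 = (Q^20)²·Q = [[668,559],[559,109]]
Q^82 = (Q^41)² = [[315,259],[259,56]]
Q^165 = (Q^82)²·Q = [[101,382],[382,557]]
F_165 mod 838 = Q^165[0][1] = 382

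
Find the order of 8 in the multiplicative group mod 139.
46

139 is prime, so ord(8) divides φ(139) = 138.
Divisors of 138: 1, 2, 3, 6, 23, 46, 69, 138.
Repeated squaring: 8^1 ≡ 8, 8^2 ≡ 64, 8^4 ≡ 65, 8^8 ≡ 55, 8^16 ≡ 106, 8^32 ≡ 116, 8^64 ≡ 112, 8^128 ≡ 34 (mod 139).
Test 8^d mod 139 for each divisor d in increasing order:
8^1 ≡ 8
8^2 ≡ 64
8^3 = 8^2·8^1 ≡ 95
8^6 = 8^4·8^2 ≡ 129
8^23 = 8^16·8^4·8^2·8^1 ≡ 138
8^46 = 8^32·8^8·8^4·8^2 ≡ 1  ← first divisor giving 1
The order is 46.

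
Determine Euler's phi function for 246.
80

246 = 2 × 3 × 41
φ(n) = n × ∏(1 - 1/p) for each prime p dividing n
φ(246) = 246 × (1 - 1/2) × (1 - 1/3) × (1 - 1/41) = 80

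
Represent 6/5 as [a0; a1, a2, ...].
[1; 5]

Euclidean algorithm steps:
6 = 1 × 5 + 1
5 = 5 × 1 + 0
Continued fraction: [1; 5]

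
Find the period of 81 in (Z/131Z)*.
65

131 is prime, so ord(81) divides φ(131) = 130.
Divisors of 130: 1, 2, 5, 10, 13, 26, 65, 130.
Repeated squaring: 81^1 ≡ 81, 81^2 ≡ 11, 81^4 ≡ 121, 81^8 ≡ 100, 81^16 ≡ 44, 81^32 ≡ 102, 81^64 ≡ 55, 81^128 ≡ 12 (mod 131).
Test 81^d mod 131 for each divisor d in increasing order:
81^1 ≡ 81
81^2 ≡ 11
81^5 = 81^4·81^1 ≡ 107
81^10 = 81^8·81^2 ≡ 52
81^13 = 81^8·81^4·81^1 ≡ 89
81^26 = 81^16·81^8·81^2 ≡ 61
81^65 = 81^64·81^1 ≡ 1  ← first divisor giving 1
The order is 65.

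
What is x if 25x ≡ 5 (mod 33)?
x ≡ 20 (mod 33)

gcd(25, 33) = 1, which divides 5, so solutions exist.
Find 25^(-1) mod 33 by the extended Euclidean algorithm:
33 = 1 × 25 + 8  ⟹  8 = (1)·33 + (-1)·25
25 = 3 × 8 + 1  ⟹  1 = (-3)·33 + (4)·25
So (4)·25 ≡ 1 (mod 33), i.e. 25^(-1) ≡ 4 (mod 33).
x ≡ 4 × 5 = 20 ≡ 20 (mod 33).
Check: 25 × 20 = 500 ≡ 5 (mod 33).
Unique solution: x ≡ 20 (mod 33)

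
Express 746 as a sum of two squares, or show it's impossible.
11² + 25² (a=11, b=25)

Factorization: 746 = 2 × 373
By Fermat: n is sum of two squares iff every prime p ≡ 3 (mod 4) appears to even power.
All primes ≡ 3 (mod 4) appear to even power.
Search a = 0, 1, 2, … for 746 - a² a perfect square: first hit at a = 11: 746 - 121 = 625 = 25².
746 = 11² + 25² = 121 + 625 ✓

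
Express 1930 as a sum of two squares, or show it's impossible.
9² + 43² (a=9, b=43)

Factorization: 1930 = 2 × 5 × 193
By Fermat: n is sum of two squares iff every prime p ≡ 3 (mod 4) appears to even power.
All primes ≡ 3 (mod 4) appear to even power.
Search a = 0, 1, 2, … for 1930 - a² a perfect square: first hit at a = 9: 1930 - 81 = 1849 = 43².
1930 = 9² + 43² = 81 + 1849 ✓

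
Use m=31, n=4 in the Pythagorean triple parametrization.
(945, 248, 977)

Euclid's formula: a = m² - n², b = 2mn, c = m² + n²
m = 31, n = 4
a = 31² - 4² = 961 - 16 = 945
b = 2 × 31 × 4 = 248
c = 31² + 4² = 961 + 16 = 977
Verification: 945² + 248² = 893025 + 61504 = 954529 = 977² ✓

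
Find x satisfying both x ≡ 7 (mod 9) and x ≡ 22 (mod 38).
250

Using Chinese Remainder Theorem:
M = 9 × 38 = 342
M1 = 38, M2 = 9
y1 = 38^(-1) mod 9 = 5
y2 = 9^(-1) mod 38 = 17
x = (7×38×5 + 22×9×17) mod 342 = 250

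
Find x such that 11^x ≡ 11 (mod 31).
1

Baby-step giant-step with step n = ⌈√31⌉ = 6.
Baby steps 11^j mod 31 (j:value) for j=0..5: 0:1, 1:11, 2:28, 3:29, 4:9, 5:6.
h = 11 is already in the table at j=1, so x = 1.
Check: 11^1 ≡ 11 (mod 31).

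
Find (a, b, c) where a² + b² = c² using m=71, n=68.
(417, 9656, 9665)

Euclid's formula: a = m² - n², b = 2mn, c = m² + n²
m = 71, n = 68
a = 71² - 68² = 5041 - 4624 = 417
b = 2 × 71 × 68 = 9656
c = 71² + 68² = 5041 + 4624 = 9665
Verification: 417² + 9656² = 173889 + 93238336 = 93412225 = 9665² ✓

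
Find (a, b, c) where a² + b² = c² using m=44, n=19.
(1575, 1672, 2297)

Euclid's formula: a = m² - n², b = 2mn, c = m² + n²
m = 44, n = 19
a = 44² - 19² = 1936 - 361 = 1575
b = 2 × 44 × 19 = 1672
c = 44² + 19² = 1936 + 361 = 2297
Verification: 1575² + 1672² = 2480625 + 2795584 = 5276209 = 2297² ✓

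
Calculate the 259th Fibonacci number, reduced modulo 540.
41

Matrix identity: Q^n = [[F_(n+1), F_n], [F_n, F_(n-1)]] with Q = [[1,1],[1,0]].
n = 259 = 100000011₂. Square-and-multiply, entries mod 540:
Q^1 = [[1,1],[1,0]]
Q^2 = (Q^1)² = [[2,1],[1,1]]
Q^4 = (Q^2)² = [[5,3],[3,2]]
Q^8 = (Q^4)² = [[34,21],[21,13]]
Q^16 = (Q^8)² = [[517,447],[447,70]]
Q^32 = (Q^16)² = [[538,489],[489,49]]
Q^64 = (Q^32)² = [[445,303],[303,142]]
Q^129 = (Q^64)²·Q = [[55,394],[394,201]]
Q^259 = (Q^129)²·Q = [[465,41],[41,424]]
F_259 mod 540 = Q^259[0][1] = 41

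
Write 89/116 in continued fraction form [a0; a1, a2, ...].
[0; 1, 3, 3, 2, 1, 2]

Euclidean algorithm steps:
89 = 0 × 116 + 89
116 = 1 × 89 + 27
89 = 3 × 27 + 8
27 = 3 × 8 + 3
8 = 2 × 3 + 2
3 = 1 × 2 + 1
2 = 2 × 1 + 0
Continued fraction: [0; 1, 3, 3, 2, 1, 2]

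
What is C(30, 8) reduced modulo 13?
0

Using Lucas' theorem:
Write n=30 and k=8 in base 13:
n in base 13: [2, 4]
k in base 13: [0, 8]
C(30,8) mod 13 = ∏ C(n_i, k_i) mod 13
Digit binomials (mod 13): C(2,0) = 1; C(4,8) = 0 (k_i > n_i)
Product: 1 × 0 = 0 ≡ 0 (mod 13)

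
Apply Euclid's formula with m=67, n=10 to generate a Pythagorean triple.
(4389, 1340, 4589)

Euclid's formula: a = m² - n², b = 2mn, c = m² + n²
m = 67, n = 10
a = 67² - 10² = 4489 - 100 = 4389
b = 2 × 67 × 10 = 1340
c = 67² + 10² = 4489 + 100 = 4589
Verification: 4389² + 1340² = 19263321 + 1795600 = 21058921 = 4589² ✓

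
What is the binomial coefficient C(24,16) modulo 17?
0

Using Lucas' theorem:
Write n=24 and k=16 in base 17:
n in base 17: [1, 7]
k in base 17: [0, 16]
C(24,16) mod 17 = ∏ C(n_i, k_i) mod 17
Digit binomials (mod 17): C(1,0) = 1; C(7,16) = 0 (k_i > n_i)
Product: 1 × 0 = 0 ≡ 0 (mod 17)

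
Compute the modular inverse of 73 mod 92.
29

gcd(73, 92) = 1, so the inverse exists.
Extended Euclidean algorithm on (92, 73):
92 = 1 × 73 + 19  ⟹  19 = (1)·92 + (-1)·73
73 = 3 × 19 + 16  ⟹  16 = (-3)·92 + (4)·73
19 = 1 × 16 + 3  ⟹  3 = (4)·92 + (-5)·73
16 = 5 × 3 + 1  ⟹  1 = (-23)·92 + (29)·73
So (29)·73 ≡ 1 (mod 92), i.e. 73^(-1) ≡ 29 (mod 92).
Check: 73 × 29 = 2117 ≡ 1 (mod 92)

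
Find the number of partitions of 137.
11097645016

p(n) counts ways to write n as a sum of positive integers (order ignored).
Euler's pentagonal recurrence: p(k) = p(k-1) + p(k-2) - p(k-5) - p(k-7) + p(k-12) + p(k-15) - ... (offsets j(3j∓1)/2, signs ++--, p(0)=1, p(<0)=0).
DP table for k = 0..136: p(0)=1, p(1)=1, p(2)=2, p(3)=3, p(4)=5, p(5)=7, p(6)=11, p(7)=15, p(8)=22, p(9)=30, p(10)=42, p(11)=56, p(12)=77, p(13)=101, p(14)=135, p(15)=176, p(16)=231, p(17)=297, p(18)=385, p(19)=490, p(20)=627, p(21)=792, p(22)=1002, p(23)=1255, p(24)=1575, p(25)=1958, p(26)=2436, p(27)=3010, p(28)=3718, p(29)=4565, p(30)=5604, p(31)=6842, p(32)=8349, p(33)=10143, p(34)=12310, p(35)=14883, p(36)=17977, p(37)=21637, p(38)=26015, p(39)=31185, p(40)=37338, p(41)=44583, p(42)=53174, p(43)=63261, p(44)=75175, p(45)=89134, p(46)=105558, p(47)=124754, p(48)=147273, p(49)=173525, p(50)=204226, p(51)=239943, p(52)=281589, p(53)=329931, p(54)=386155, p(55)=451276, p(56)=526823, p(57)=614154, p(58)=715220, p(59)=831820, p(60)=966467, p(61)=1121505, p(62)=1300156, p(63)=1505499, p(64)=1741630, p(65)=2012558, p(66)=2323520, p(67)=2679689, p(68)=3087735, p(69)=3554345, p(70)=4087968, p(71)=4697205, p(72)=5392783, p(73)=6185689, p(74)=7089500, p(75)=8118264, p(76)=9289091, p(77)=10619863, p(78)=12132164, p(79)=13848650, p(80)=15796476, p(81)=18004327, p(82)=20506255, p(83)=23338469, p(84)=26543660, p(85)=30167357, p(86)=34262962, p(87)=38887673, p(88)=44108109, p(89)=49995925, p(90)=56634173, p(91)=64112359, p(92)=72533807, p(93)=82010177, p(94)=92669720, p(95)=104651419, p(96)=118114304, p(97)=133230930, p(98)=150198136, p(99)=169229875, p(100)=190569292, p(101)=214481126, p(102)=241265379, p(103)=271248950, p(104)=304801365, p(105)=342325709, p(106)=384276336, p(107)=431149389, p(108)=483502844, p(109)=541946240, p(110)=607163746, p(111)=679903203, p(112)=761002156, p(113)=851376628, p(114)=952050665, p(115)=1064144451, p(116)=1188908248, p(117)=1327710076, p(118)=1482074143, p(119)=1653668665, p(120)=1844349560, p(121)=2056148051, p(122)=2291320912, p(123)=2552338241, p(124)=2841940500, p(125)=3163127352, p(126)=3519222692, p(127)=3913864295, p(128)=4351078600, p(129)=4835271870, p(130)=5371315400, p(131)=5964539504, p(132)=6620830889, p(133)=7346629512, p(134)=8149040695, p(135)=9035836076, p(136)=10015581680.
Final step: p(137) = p(136) + p(135) - p(132) - p(130) + p(125) + p(122) - p(115) - p(111) + p(102) + p(97) - p(86) - p(80) + p(67) + p(60) - p(45) - p(37) + p(20) + p(11)
= 10015581680 + 9035836076 - 6620830889 - 5371315400 + 3163127352 + 2291320912 - 1064144451 - 679903203 + 241265379 + 133230930 - 34262962 - 15796476 + 2679689 + 966467 - 89134 - 21637 + 627 + 56
= 11097645016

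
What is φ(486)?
162

486 = 2 × 3^5
φ(n) = n × ∏(1 - 1/p) for each prime p dividing n
φ(486) = 486 × (1 - 1/2) × (1 - 1/3) = 162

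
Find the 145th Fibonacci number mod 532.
1

Matrix identity: Q^n = [[F_(n+1), F_n], [F_n, F_(n-1)]] with Q = [[1,1],[1,0]].
n = 145 = 10010001₂. Square-and-multiply, entries mod 532:
Q^1 = [[1,1],[1,0]]
Q^2 = (Q^1)² = [[2,1],[1,1]]
Q^4 = (Q^2)² = [[5,3],[3,2]]
Q^9 = (Q^4)²·Q = [[55,34],[34,21]]
Q^18 = (Q^9)² = [[457,456],[456,1]]
Q^36 = (Q^18)² = [[229,304],[304,457]]
Q^72 = (Q^36)² = [[153,0],[0,153]]
Q^145 = (Q^72)²·Q = [[1,1],[1,0]]
F_145 mod 532 = Q^145[0][1] = 1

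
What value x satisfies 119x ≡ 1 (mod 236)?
119

gcd(119, 236) = 1, so the inverse exists.
Extended Euclidean algorithm on (236, 119):
236 = 1 × 119 + 117  ⟹  117 = (1)·236 + (-1)·119
119 = 1 × 117 + 2  ⟹  2 = (-1)·236 + (2)·119
117 = 58 × 2 + 1  ⟹  1 = (59)·236 + (-117)·119
So (-117)·119 ≡ 1 (mod 236), i.e. 119^(-1) ≡ -117 ≡ 119 (mod 236).
Check: 119 × 119 = 14161 ≡ 1 (mod 236)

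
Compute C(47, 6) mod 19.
8

Using Lucas' theorem:
Write n=47 and k=6 in base 19:
n in base 19: [2, 9]
k in base 19: [0, 6]
C(47,6) mod 19 = ∏ C(n_i, k_i) mod 19
Digit binomials (mod 19): C(2,0) = 1; C(9,6) = 84 ≡ 8
Product: 1 × 8 = 8 ≡ 8 (mod 19)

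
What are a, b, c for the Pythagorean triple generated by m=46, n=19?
(1755, 1748, 2477)

Euclid's formula: a = m² - n², b = 2mn, c = m² + n²
m = 46, n = 19
a = 46² - 19² = 2116 - 361 = 1755
b = 2 × 46 × 19 = 1748
c = 46² + 19² = 2116 + 361 = 2477
Verification: 1755² + 1748² = 3080025 + 3055504 = 6135529 = 2477² ✓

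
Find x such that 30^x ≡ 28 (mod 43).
31

Baby-step giant-step with step n = ⌈√43⌉ = 7.
Baby steps 30^j mod 43 (j:value) for j=0..6: 0:1, 1:30, 2:40, 3:39, 4:9, 5:12, 6:16.
Giant-step multiplier: 30^(-7) ≡ 30^(42-7) = 30^35 ≡ 37 (mod 43).
Giant steps γ_i = 28·37^i mod 43: γ_0=28, γ_1=4, γ_2=19, γ_3=15, γ_4=39 (in table at j=3).
x = i·n + j = 4·7 + 3 = 31.
Check: 30^31 ≡ 28 (mod 43).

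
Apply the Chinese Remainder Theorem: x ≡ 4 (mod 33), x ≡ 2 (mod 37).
631

Using Chinese Remainder Theorem:
M = 33 × 37 = 1221
M1 = 37, M2 = 33
y1 = 37^(-1) mod 33 = 25
y2 = 33^(-1) mod 37 = 9
x = (4×37×25 + 2×33×9) mod 1221 = 631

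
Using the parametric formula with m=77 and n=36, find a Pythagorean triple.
(4633, 5544, 7225)

Euclid's formula: a = m² - n², b = 2mn, c = m² + n²
m = 77, n = 36
a = 77² - 36² = 5929 - 1296 = 4633
b = 2 × 77 × 36 = 5544
c = 77² + 36² = 5929 + 1296 = 7225
Verification: 4633² + 5544² = 21464689 + 30735936 = 52200625 = 7225² ✓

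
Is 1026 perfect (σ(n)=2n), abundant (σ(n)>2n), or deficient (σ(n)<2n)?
abundant

Proper divisors of 1026: sum = 1 + 2 + 3 + 6 + 9 + 18 + 19 + 27 + 38 + 54 + 57 + 114 + 171 + 342 + 513 = 1374
Since 1374 > 1026, 1026 is abundant.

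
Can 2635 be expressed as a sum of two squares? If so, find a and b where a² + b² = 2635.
Not possible

Factorization: 2635 = 5 × 17 × 31
By Fermat: n is sum of two squares iff every prime p ≡ 3 (mod 4) appears to even power.
Prime(s) ≡ 3 (mod 4) with odd exponent: [(31, 1)]
Therefore 2635 cannot be expressed as a² + b².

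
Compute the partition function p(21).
792

p(n) counts ways to write n as a sum of positive integers (order ignored).
Euler's pentagonal recurrence: p(k) = p(k-1) + p(k-2) - p(k-5) - p(k-7) + p(k-12) + p(k-15) - ... (offsets j(3j∓1)/2, signs ++--, p(0)=1, p(<0)=0).
DP table for k = 0..20: p(0)=1, p(1)=1, p(2)=2, p(3)=3, p(4)=5, p(5)=7, p(6)=11, p(7)=15, p(8)=22, p(9)=30, p(10)=42, p(11)=56, p(12)=77, p(13)=101, p(14)=135, p(15)=176, p(16)=231, p(17)=297, p(18)=385, p(19)=490, p(20)=627.
Final step: p(21) = p(20) + p(19) - p(16) - p(14) + p(9) + p(6)
= 627 + 490 - 231 - 135 + 30 + 11
= 792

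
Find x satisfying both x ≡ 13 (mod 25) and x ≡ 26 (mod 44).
1038

Using Chinese Remainder Theorem:
M = 25 × 44 = 1100
M1 = 44, M2 = 25
y1 = 44^(-1) mod 25 = 4
y2 = 25^(-1) mod 44 = 37
x = (13×44×4 + 26×25×37) mod 1100 = 1038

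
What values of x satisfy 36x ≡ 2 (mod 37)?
x ≡ 35 (mod 37)

gcd(36, 37) = 1, which divides 2, so solutions exist.
Find 36^(-1) mod 37 by the extended Euclidean algorithm:
37 = 1 × 36 + 1  ⟹  1 = (1)·37 + (-1)·36
So (-1)·36 ≡ 1 (mod 37), i.e. 36^(-1) ≡ -1 ≡ 36 (mod 37).
x ≡ 36 × 2 = 72 ≡ 35 (mod 37).
Check: 36 × 35 = 1260 ≡ 2 (mod 37).
Unique solution: x ≡ 35 (mod 37)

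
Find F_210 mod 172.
12

Matrix identity: Q^n = [[F_(n+1), F_n], [F_n, F_(n-1)]] with Q = [[1,1],[1,0]].
n = 210 = 11010010₂. Square-and-multiply, entries mod 172:
Q^1 = [[1,1],[1,0]]
Q^3 = (Q^1)²·Q = [[3,2],[2,1]]
Q^6 = (Q^3)² = [[13,8],[8,5]]
Q^13 = (Q^6)²·Q = [[33,61],[61,144]]
Q^26 = (Q^13)² = [[166,133],[133,33]]
Q^52 = (Q^26)² = [[9,151],[151,30]]
Q^105 = (Q^52)²·Q = [[47,6],[6,41]]
Q^210 = (Q^105)² = [[9,12],[12,169]]
F_210 mod 172 = Q^210[0][1] = 12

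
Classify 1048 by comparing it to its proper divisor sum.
deficient

Proper divisors of 1048: sum = 1 + 2 + 4 + 8 + 131 + 262 + 524 = 932
Since 932 < 1048, 1048 is deficient.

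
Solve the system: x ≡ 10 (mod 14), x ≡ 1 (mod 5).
66

Using Chinese Remainder Theorem:
M = 14 × 5 = 70
M1 = 5, M2 = 14
y1 = 5^(-1) mod 14 = 3
y2 = 14^(-1) mod 5 = 4
x = (10×5×3 + 1×14×4) mod 70 = 66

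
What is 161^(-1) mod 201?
5

gcd(161, 201) = 1, so the inverse exists.
Extended Euclidean algorithm on (201, 161):
201 = 1 × 161 + 40  ⟹  40 = (1)·201 + (-1)·161
161 = 4 × 40 + 1  ⟹  1 = (-4)·201 + (5)·161
So (5)·161 ≡ 1 (mod 201), i.e. 161^(-1) ≡ 5 (mod 201).
Check: 161 × 5 = 805 ≡ 1 (mod 201)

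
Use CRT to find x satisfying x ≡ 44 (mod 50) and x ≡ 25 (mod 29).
344

Using Chinese Remainder Theorem:
M = 50 × 29 = 1450
M1 = 29, M2 = 50
y1 = 29^(-1) mod 50 = 19
y2 = 50^(-1) mod 29 = 18
x = (44×29×19 + 25×50×18) mod 1450 = 344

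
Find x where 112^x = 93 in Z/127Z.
17

Baby-step giant-step with step n = ⌈√127⌉ = 12.
Baby steps 112^j mod 127 (j:value) for j=0..11: 0:1, 1:112, 2:98, 3:54, 4:79, 5:85, 6:122, 7:75, 8:18, 9:111, 10:113, 11:83.
Giant-step multiplier: 112^(-12) ≡ 112^(126-12) = 112^114 ≡ 61 (mod 127).
Giant steps γ_i = 93·61^i mod 127: γ_0=93, γ_1=85 (in table at j=5).
x = i·n + j = 1·12 + 5 = 17.
Check: 112^17 ≡ 93 (mod 127).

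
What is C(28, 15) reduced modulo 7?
0

Using Lucas' theorem:
Write n=28 and k=15 in base 7:
n in base 7: [4, 0]
k in base 7: [2, 1]
C(28,15) mod 7 = ∏ C(n_i, k_i) mod 7
Digit binomials (mod 7): C(4,2) = 6; C(0,1) = 0 (k_i > n_i)
Product: 6 × 0 = 0 ≡ 0 (mod 7)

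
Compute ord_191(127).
190

191 is prime, so ord(127) divides φ(191) = 190.
Divisors of 190: 1, 2, 5, 10, 19, 38, 95, 190.
Repeated squaring: 127^1 ≡ 127, 127^2 ≡ 85, 127^4 ≡ 158, 127^8 ≡ 134, 127^16 ≡ 2, 127^32 ≡ 4, 127^64 ≡ 16, 127^128 ≡ 65 (mod 191).
Test 127^d mod 191 for each divisor d in increasing order:
127^1 ≡ 127
127^2 ≡ 85
127^5 = 127^4·127^1 ≡ 11
127^10 = 127^8·127^2 ≡ 121
127^19 = 127^16·127^2·127^1 ≡ 7
127^38 = 127^32·127^4·127^2 ≡ 49
127^95 = 127^64·127^16·127^8·127^4·127^2·127^1 ≡ 190
127^190 = 127^128·127^32·127^16·127^8·127^4·127^2 ≡ 1  ← first divisor giving 1
The order is 190.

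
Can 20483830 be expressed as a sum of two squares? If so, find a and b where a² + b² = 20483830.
Not possible

Factorization: 20483830 = 2 × 5 × 127^3
By Fermat: n is sum of two squares iff every prime p ≡ 3 (mod 4) appears to even power.
Prime(s) ≡ 3 (mod 4) with odd exponent: [(127, 3)]
Therefore 20483830 cannot be expressed as a² + b².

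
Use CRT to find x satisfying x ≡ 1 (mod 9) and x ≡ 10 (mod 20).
10

Using Chinese Remainder Theorem:
M = 9 × 20 = 180
M1 = 20, M2 = 9
y1 = 20^(-1) mod 9 = 5
y2 = 9^(-1) mod 20 = 9
x = (1×20×5 + 10×9×9) mod 180 = 10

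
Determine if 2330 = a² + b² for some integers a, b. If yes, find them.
11² + 47² (a=11, b=47)

Factorization: 2330 = 2 × 5 × 233
By Fermat: n is sum of two squares iff every prime p ≡ 3 (mod 4) appears to even power.
All primes ≡ 3 (mod 4) appear to even power.
Search a = 0, 1, 2, … for 2330 - a² a perfect square: first hit at a = 11: 2330 - 121 = 2209 = 47².
2330 = 11² + 47² = 121 + 2209 ✓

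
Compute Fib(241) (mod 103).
21

Matrix identity: Q^n = [[F_(n+1), F_n], [F_n, F_(n-1)]] with Q = [[1,1],[1,0]].
n = 241 = 11110001₂. Square-and-multiply, entries mod 103:
Q^1 = [[1,1],[1,0]]
Q^3 = (Q^1)²·Q = [[3,2],[2,1]]
Q^7 = (Q^3)²·Q = [[21,13],[13,8]]
Q^15 = (Q^7)²·Q = [[60,95],[95,68]]
Q^30 = (Q^15)² = [[59,6],[6,53]]
Q^60 = (Q^30)² = [[15,54],[54,64]]
Q^120 = (Q^60)² = [[51,43],[43,8]]
Q^241 = (Q^120)²·Q = [[86,21],[21,65]]
F_241 mod 103 = Q^241[0][1] = 21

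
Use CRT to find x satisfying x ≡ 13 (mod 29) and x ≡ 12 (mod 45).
912

Using Chinese Remainder Theorem:
M = 29 × 45 = 1305
M1 = 45, M2 = 29
y1 = 45^(-1) mod 29 = 20
y2 = 29^(-1) mod 45 = 14
x = (13×45×20 + 12×29×14) mod 1305 = 912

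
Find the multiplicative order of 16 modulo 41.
5

41 is prime, so ord(16) divides φ(41) = 40.
Divisors of 40: 1, 2, 4, 5, 8, 10, 20, 40.
Repeated squaring: 16^1 ≡ 16, 16^2 ≡ 10, 16^4 ≡ 18, 16^8 ≡ 37, 16^16 ≡ 16, 16^32 ≡ 10 (mod 41).
Test 16^d mod 41 for each divisor d in increasing order:
16^1 ≡ 16
16^2 ≡ 10
16^4 ≡ 18
16^5 = 16^4·16^1 ≡ 1  ← first divisor giving 1
The order is 5.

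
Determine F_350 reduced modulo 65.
0

Matrix identity: Q^n = [[F_(n+1), F_n], [F_n, F_(n-1)]] with Q = [[1,1],[1,0]].
n = 350 = 101011110₂. Square-and-multiply, entries mod 65:
Q^1 = [[1,1],[1,0]]
Q^2 = (Q^1)² = [[2,1],[1,1]]
Q^5 = (Q^2)²·Q = [[8,5],[5,3]]
Q^10 = (Q^5)² = [[24,55],[55,34]]
Q^21 = (Q^10)²·Q = [[31,26],[26,5]]
Q^43 = (Q^21)²·Q = [[38,12],[12,26]]
Q^87 = (Q^43)²·Q = [[16,28],[28,53]]
Q^175 = (Q^87)²·Q = [[47,0],[0,47]]
Q^350 = (Q^175)² = [[64,0],[0,64]]
F_350 mod 65 = Q^350[0][1] = 0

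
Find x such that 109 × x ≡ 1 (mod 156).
73

gcd(109, 156) = 1, so the inverse exists.
Extended Euclidean algorithm on (156, 109):
156 = 1 × 109 + 47  ⟹  47 = (1)·156 + (-1)·109
109 = 2 × 47 + 15  ⟹  15 = (-2)·156 + (3)·109
47 = 3 × 15 + 2  ⟹  2 = (7)·156 + (-10)·109
15 = 7 × 2 + 1  ⟹  1 = (-51)·156 + (73)·109
So (73)·109 ≡ 1 (mod 156), i.e. 109^(-1) ≡ 73 (mod 156).
Check: 109 × 73 = 7957 ≡ 1 (mod 156)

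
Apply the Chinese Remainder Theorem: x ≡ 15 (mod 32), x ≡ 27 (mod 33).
687

Using Chinese Remainder Theorem:
M = 32 × 33 = 1056
M1 = 33, M2 = 32
y1 = 33^(-1) mod 32 = 1
y2 = 32^(-1) mod 33 = 32
x = (15×33×1 + 27×32×32) mod 1056 = 687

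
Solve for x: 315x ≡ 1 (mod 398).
187

gcd(315, 398) = 1, so the inverse exists.
Extended Euclidean algorithm on (398, 315):
398 = 1 × 315 + 83  ⟹  83 = (1)·398 + (-1)·315
315 = 3 × 83 + 66  ⟹  66 = (-3)·398 + (4)·315
83 = 1 × 66 + 17  ⟹  17 = (4)·398 + (-5)·315
66 = 3 × 17 + 15  ⟹  15 = (-15)·398 + (19)·315
17 = 1 × 15 + 2  ⟹  2 = (19)·398 + (-24)·315
15 = 7 × 2 + 1  ⟹  1 = (-148)·398 + (187)·315
So (187)·315 ≡ 1 (mod 398), i.e. 315^(-1) ≡ 187 (mod 398).
Check: 315 × 187 = 58905 ≡ 1 (mod 398)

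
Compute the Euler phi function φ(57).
36

57 = 3 × 19
φ(n) = n × ∏(1 - 1/p) for each prime p dividing n
φ(57) = 57 × (1 - 1/3) × (1 - 1/19) = 36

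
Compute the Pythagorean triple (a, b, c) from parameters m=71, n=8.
(4977, 1136, 5105)

Euclid's formula: a = m² - n², b = 2mn, c = m² + n²
m = 71, n = 8
a = 71² - 8² = 5041 - 64 = 4977
b = 2 × 71 × 8 = 1136
c = 71² + 8² = 5041 + 64 = 5105
Verification: 4977² + 1136² = 24770529 + 1290496 = 26061025 = 5105² ✓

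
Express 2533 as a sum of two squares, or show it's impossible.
18² + 47² (a=18, b=47)

Factorization: 2533 = 17 × 149
By Fermat: n is sum of two squares iff every prime p ≡ 3 (mod 4) appears to even power.
All primes ≡ 3 (mod 4) appear to even power.
Search a = 0, 1, 2, … for 2533 - a² a perfect square: first hit at a = 18: 2533 - 324 = 2209 = 47².
2533 = 18² + 47² = 324 + 2209 ✓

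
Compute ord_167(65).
83

167 is prime, so ord(65) divides φ(167) = 166.
Divisors of 166: 1, 2, 83, 166.
Repeated squaring: 65^1 ≡ 65, 65^2 ≡ 50, 65^4 ≡ 162, 65^8 ≡ 25, 65^16 ≡ 124, 65^32 ≡ 12, 65^64 ≡ 144, 65^128 ≡ 28 (mod 167).
Test 65^d mod 167 for each divisor d in increasing order:
65^1 ≡ 65
65^2 ≡ 50
65^83 = 65^64·65^16·65^2·65^1 ≡ 1  ← first divisor giving 1
The order is 83.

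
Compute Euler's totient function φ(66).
20

66 = 2 × 3 × 11
φ(n) = n × ∏(1 - 1/p) for each prime p dividing n
φ(66) = 66 × (1 - 1/2) × (1 - 1/3) × (1 - 1/11) = 20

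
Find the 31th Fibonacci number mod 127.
69

Matrix identity: Q^n = [[F_(n+1), F_n], [F_n, F_(n-1)]] with Q = [[1,1],[1,0]].
n = 31 = 11111₂. Square-and-multiply, entries mod 127:
Q^1 = [[1,1],[1,0]]
Q^3 = (Q^1)²·Q = [[3,2],[2,1]]
Q^7 = (Q^3)²·Q = [[21,13],[13,8]]
Q^15 = (Q^7)²·Q = [[98,102],[102,123]]
Q^31 = (Q^15)²·Q = [[5,69],[69,63]]
F_31 mod 127 = Q^31[0][1] = 69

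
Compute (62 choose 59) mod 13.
3

Using Lucas' theorem:
Write n=62 and k=59 in base 13:
n in base 13: [4, 10]
k in base 13: [4, 7]
C(62,59) mod 13 = ∏ C(n_i, k_i) mod 13
Digit binomials (mod 13): C(4,4) = 1; C(10,7) = 120 ≡ 3
Product: 1 × 3 = 3 ≡ 3 (mod 13)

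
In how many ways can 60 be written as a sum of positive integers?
966467

p(n) counts ways to write n as a sum of positive integers (order ignored).
Euler's pentagonal recurrence: p(k) = p(k-1) + p(k-2) - p(k-5) - p(k-7) + p(k-12) + p(k-15) - ... (offsets j(3j∓1)/2, signs ++--, p(0)=1, p(<0)=0).
DP table for k = 0..59: p(0)=1, p(1)=1, p(2)=2, p(3)=3, p(4)=5, p(5)=7, p(6)=11, p(7)=15, p(8)=22, p(9)=30, p(10)=42, p(11)=56, p(12)=77, p(13)=101, p(14)=135, p(15)=176, p(16)=231, p(17)=297, p(18)=385, p(19)=490, p(20)=627, p(21)=792, p(22)=1002, p(23)=1255, p(24)=1575, p(25)=1958, p(26)=2436, p(27)=3010, p(28)=3718, p(29)=4565, p(30)=5604, p(31)=6842, p(32)=8349, p(33)=10143, p(34)=12310, p(35)=14883, p(36)=17977, p(37)=21637, p(38)=26015, p(39)=31185, p(40)=37338, p(41)=44583, p(42)=53174, p(43)=63261, p(44)=75175, p(45)=89134, p(46)=105558, p(47)=124754, p(48)=147273, p(49)=173525, p(50)=204226, p(51)=239943, p(52)=281589, p(53)=329931, p(54)=386155, p(55)=451276, p(56)=526823, p(57)=614154, p(58)=715220, p(59)=831820.
Final step: p(60) = p(59) + p(58) - p(55) - p(53) + p(48) + p(45) - p(38) - p(34) + p(25) + p(20) - p(9) - p(3)
= 831820 + 715220 - 451276 - 329931 + 147273 + 89134 - 26015 - 12310 + 1958 + 627 - 30 - 3
= 966467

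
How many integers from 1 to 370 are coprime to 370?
144

370 = 2 × 5 × 37
φ(n) = n × ∏(1 - 1/p) for each prime p dividing n
φ(370) = 370 × (1 - 1/2) × (1 - 1/5) × (1 - 1/37) = 144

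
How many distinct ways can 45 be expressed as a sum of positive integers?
89134

p(n) counts ways to write n as a sum of positive integers (order ignored).
Euler's pentagonal recurrence: p(k) = p(k-1) + p(k-2) - p(k-5) - p(k-7) + p(k-12) + p(k-15) - ... (offsets j(3j∓1)/2, signs ++--, p(0)=1, p(<0)=0).
DP table for k = 0..44: p(0)=1, p(1)=1, p(2)=2, p(3)=3, p(4)=5, p(5)=7, p(6)=11, p(7)=15, p(8)=22, p(9)=30, p(10)=42, p(11)=56, p(12)=77, p(13)=101, p(14)=135, p(15)=176, p(16)=231, p(17)=297, p(18)=385, p(19)=490, p(20)=627, p(21)=792, p(22)=1002, p(23)=1255, p(24)=1575, p(25)=1958, p(26)=2436, p(27)=3010, p(28)=3718, p(29)=4565, p(30)=5604, p(31)=6842, p(32)=8349, p(33)=10143, p(34)=12310, p(35)=14883, p(36)=17977, p(37)=21637, p(38)=26015, p(39)=31185, p(40)=37338, p(41)=44583, p(42)=53174, p(43)=63261, p(44)=75175.
Final step: p(45) = p(44) + p(43) - p(40) - p(38) + p(33) + p(30) - p(23) - p(19) + p(10) + p(5)
= 75175 + 63261 - 37338 - 26015 + 10143 + 5604 - 1255 - 490 + 42 + 7
= 89134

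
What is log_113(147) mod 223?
175

Baby-step giant-step with step n = ⌈√223⌉ = 15.
Baby steps 113^j mod 223 (j:value) for j=0..14: 0:1, 1:113, 2:58, 3:87, 4:19, 5:140, 6:210, 7:92, 8:138, 9:207, 10:199, 11:187, 12:169, 13:142, 14:213.
Giant-step multiplier: 113^(-15) ≡ 113^(222-15) = 113^207 ≡ 104 (mod 223).
Giant steps γ_i = 147·104^i mod 223: γ_0=147, γ_1=124, γ_2=185, γ_3=62, γ_4=204, γ_5=31, γ_6=102, γ_7=127, γ_8=51, γ_9=175, γ_10=137, γ_11=199 (in table at j=10).
x = i·n + j = 11·15 + 10 = 175.
Check: 113^175 ≡ 147 (mod 223).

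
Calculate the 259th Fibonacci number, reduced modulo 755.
336

Matrix identity: Q^n = [[F_(n+1), F_n], [F_n, F_(n-1)]] with Q = [[1,1],[1,0]].
n = 259 = 100000011₂. Square-and-multiply, entries mod 755:
Q^1 = [[1,1],[1,0]]
Q^2 = (Q^1)² = [[2,1],[1,1]]
Q^4 = (Q^2)² = [[5,3],[3,2]]
Q^8 = (Q^4)² = [[34,21],[21,13]]
Q^16 = (Q^8)² = [[87,232],[232,610]]
Q^32 = (Q^16)² = [[238,134],[134,104]]
Q^64 = (Q^32)² = [[610,528],[528,82]]
Q^129 = (Q^64)²·Q = [[30,74],[74,711]]
Q^259 = (Q^129)²·Q = [[55,336],[336,474]]
F_259 mod 755 = Q^259[0][1] = 336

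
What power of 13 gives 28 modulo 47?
2

Baby-step giant-step with step n = ⌈√47⌉ = 7.
Baby steps 13^j mod 47 (j:value) for j=0..6: 0:1, 1:13, 2:28, 3:35, 4:32, 5:40, 6:3.
h = 28 is already in the table at j=2, so x = 2.
Check: 13^2 ≡ 28 (mod 47).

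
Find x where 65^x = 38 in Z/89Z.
63

Baby-step giant-step with step n = ⌈√89⌉ = 10.
Baby steps 65^j mod 89 (j:value) for j=0..9: 0:1, 1:65, 2:42, 3:60, 4:73, 5:28, 6:40, 7:19, 8:78, 9:86.
Giant-step multiplier: 65^(-10) ≡ 65^(88-10) = 65^78 ≡ 68 (mod 89).
Giant steps γ_i = 38·68^i mod 89: γ_0=38, γ_1=3, γ_2=26, γ_3=77, γ_4=74, γ_5=48, γ_6=60 (in table at j=3).
x = i·n + j = 6·10 + 3 = 63.
Check: 65^63 ≡ 38 (mod 89).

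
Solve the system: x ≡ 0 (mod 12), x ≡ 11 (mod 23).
264

Using Chinese Remainder Theorem:
M = 12 × 23 = 276
M1 = 23, M2 = 12
y1 = 23^(-1) mod 12 = 11
y2 = 12^(-1) mod 23 = 2
x = (0×23×11 + 11×12×2) mod 276 = 264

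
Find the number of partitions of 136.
10015581680

p(n) counts ways to write n as a sum of positive integers (order ignored).
Euler's pentagonal recurrence: p(k) = p(k-1) + p(k-2) - p(k-5) - p(k-7) + p(k-12) + p(k-15) - ... (offsets j(3j∓1)/2, signs ++--, p(0)=1, p(<0)=0).
DP table for k = 0..135: p(0)=1, p(1)=1, p(2)=2, p(3)=3, p(4)=5, p(5)=7, p(6)=11, p(7)=15, p(8)=22, p(9)=30, p(10)=42, p(11)=56, p(12)=77, p(13)=101, p(14)=135, p(15)=176, p(16)=231, p(17)=297, p(18)=385, p(19)=490, p(20)=627, p(21)=792, p(22)=1002, p(23)=1255, p(24)=1575, p(25)=1958, p(26)=2436, p(27)=3010, p(28)=3718, p(29)=4565, p(30)=5604, p(31)=6842, p(32)=8349, p(33)=10143, p(34)=12310, p(35)=14883, p(36)=17977, p(37)=21637, p(38)=26015, p(39)=31185, p(40)=37338, p(41)=44583, p(42)=53174, p(43)=63261, p(44)=75175, p(45)=89134, p(46)=105558, p(47)=124754, p(48)=147273, p(49)=173525, p(50)=204226, p(51)=239943, p(52)=281589, p(53)=329931, p(54)=386155, p(55)=451276, p(56)=526823, p(57)=614154, p(58)=715220, p(59)=831820, p(60)=966467, p(61)=1121505, p(62)=1300156, p(63)=1505499, p(64)=1741630, p(65)=2012558, p(66)=2323520, p(67)=2679689, p(68)=3087735, p(69)=3554345, p(70)=4087968, p(71)=4697205, p(72)=5392783, p(73)=6185689, p(74)=7089500, p(75)=8118264, p(76)=9289091, p(77)=10619863, p(78)=12132164, p(79)=13848650, p(80)=15796476, p(81)=18004327, p(82)=20506255, p(83)=23338469, p(84)=26543660, p(85)=30167357, p(86)=34262962, p(87)=38887673, p(88)=44108109, p(89)=49995925, p(90)=56634173, p(91)=64112359, p(92)=72533807, p(93)=82010177, p(94)=92669720, p(95)=104651419, p(96)=118114304, p(97)=133230930, p(98)=150198136, p(99)=169229875, p(100)=190569292, p(101)=214481126, p(102)=241265379, p(103)=271248950, p(104)=304801365, p(105)=342325709, p(106)=384276336, p(107)=431149389, p(108)=483502844, p(109)=541946240, p(110)=607163746, p(111)=679903203, p(112)=761002156, p(113)=851376628, p(114)=952050665, p(115)=1064144451, p(116)=1188908248, p(117)=1327710076, p(118)=1482074143, p(119)=1653668665, p(120)=1844349560, p(121)=2056148051, p(122)=2291320912, p(123)=2552338241, p(124)=2841940500, p(125)=3163127352, p(126)=3519222692, p(127)=3913864295, p(128)=4351078600, p(129)=4835271870, p(130)=5371315400, p(131)=5964539504, p(132)=6620830889, p(133)=7346629512, p(134)=8149040695, p(135)=9035836076.
Final step: p(136) = p(135) + p(134) - p(131) - p(129) + p(124) + p(121) - p(114) - p(110) + p(101) + p(96) - p(85) - p(79) + p(66) + p(59) - p(44) - p(36) + p(19) + p(10)
= 9035836076 + 8149040695 - 5964539504 - 4835271870 + 2841940500 + 2056148051 - 952050665 - 607163746 + 214481126 + 118114304 - 30167357 - 13848650 + 2323520 + 831820 - 75175 - 17977 + 490 + 42
= 10015581680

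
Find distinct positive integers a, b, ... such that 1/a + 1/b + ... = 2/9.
1/5 + 1/45

Greedy algorithm:
2/9: ceiling(9/2) = 5, use 1/5
1/45: ceiling(45/1) = 45, use 1/45
Result: 2/9 = 1/5 + 1/45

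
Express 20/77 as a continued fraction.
[0; 3, 1, 5, 1, 2]

Euclidean algorithm steps:
20 = 0 × 77 + 20
77 = 3 × 20 + 17
20 = 1 × 17 + 3
17 = 5 × 3 + 2
3 = 1 × 2 + 1
2 = 2 × 1 + 0
Continued fraction: [0; 3, 1, 5, 1, 2]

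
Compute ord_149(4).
74

149 is prime, so ord(4) divides φ(149) = 148.
Divisors of 148: 1, 2, 4, 37, 74, 148.
Repeated squaring: 4^1 ≡ 4, 4^2 ≡ 16, 4^4 ≡ 107, 4^8 ≡ 125, 4^16 ≡ 129, 4^32 ≡ 102, 4^64 ≡ 123, 4^128 ≡ 80 (mod 149).
Test 4^d mod 149 for each divisor d in increasing order:
4^1 ≡ 4
4^2 ≡ 16
4^4 ≡ 107
4^37 = 4^32·4^4·4^1 ≡ 148
4^74 = 4^64·4^8·4^2 ≡ 1  ← first divisor giving 1
The order is 74.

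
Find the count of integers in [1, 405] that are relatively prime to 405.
216

405 = 3^4 × 5
φ(n) = n × ∏(1 - 1/p) for each prime p dividing n
φ(405) = 405 × (1 - 1/3) × (1 - 1/5) = 216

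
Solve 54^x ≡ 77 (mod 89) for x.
55

Baby-step giant-step with step n = ⌈√89⌉ = 10.
Baby steps 54^j mod 89 (j:value) for j=0..9: 0:1, 1:54, 2:68, 3:23, 4:85, 5:51, 6:84, 7:86, 8:16, 9:63.
Giant-step multiplier: 54^(-10) ≡ 54^(88-10) = 54^78 ≡ 49 (mod 89).
Giant steps γ_i = 77·49^i mod 89: γ_0=77, γ_1=35, γ_2=24, γ_3=19, γ_4=41, γ_5=51 (in table at j=5).
x = i·n + j = 5·10 + 5 = 55.
Check: 54^55 ≡ 77 (mod 89).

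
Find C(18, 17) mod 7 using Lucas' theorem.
4

Using Lucas' theorem:
Write n=18 and k=17 in base 7:
n in base 7: [2, 4]
k in base 7: [2, 3]
C(18,17) mod 7 = ∏ C(n_i, k_i) mod 7
Digit binomials (mod 7): C(2,2) = 1; C(4,3) = 4
Product: 1 × 4 = 4 ≡ 4 (mod 7)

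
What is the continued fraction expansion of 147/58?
[2; 1, 1, 6, 1, 3]

Euclidean algorithm steps:
147 = 2 × 58 + 31
58 = 1 × 31 + 27
31 = 1 × 27 + 4
27 = 6 × 4 + 3
4 = 1 × 3 + 1
3 = 3 × 1 + 0
Continued fraction: [2; 1, 1, 6, 1, 3]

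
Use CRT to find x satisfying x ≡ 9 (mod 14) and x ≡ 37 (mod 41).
37

Using Chinese Remainder Theorem:
M = 14 × 41 = 574
M1 = 41, M2 = 14
y1 = 41^(-1) mod 14 = 13
y2 = 14^(-1) mod 41 = 3
x = (9×41×13 + 37×14×3) mod 574 = 37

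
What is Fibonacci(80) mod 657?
138

Matrix identity: Q^n = [[F_(n+1), F_n], [F_n, F_(n-1)]] with Q = [[1,1],[1,0]].
n = 80 = 1010000₂. Square-and-multiply, entries mod 657:
Q^1 = [[1,1],[1,0]]
Q^2 = (Q^1)² = [[2,1],[1,1]]
Q^5 = (Q^2)²·Q = [[8,5],[5,3]]
Q^10 = (Q^5)² = [[89,55],[55,34]]
Q^20 = (Q^10)² = [[434,195],[195,239]]
Q^40 = (Q^20)² = [[373,492],[492,538]]
Q^80 = (Q^40)² = [[133,138],[138,652]]
F_80 mod 657 = Q^80[0][1] = 138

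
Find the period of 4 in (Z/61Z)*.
30

61 is prime, so ord(4) divides φ(61) = 60.
Divisors of 60: 1, 2, 3, 4, 5, 6, 10, 12, 15, 20, 30, 60.
Repeated squaring: 4^1 ≡ 4, 4^2 ≡ 16, 4^4 ≡ 12, 4^8 ≡ 22, 4^16 ≡ 57, 4^32 ≡ 16 (mod 61).
Test 4^d mod 61 for each divisor d in increasing order:
4^1 ≡ 4
4^2 ≡ 16
4^3 = 4^2·4^1 ≡ 3
4^4 ≡ 12
4^5 = 4^4·4^1 ≡ 48
4^6 = 4^4·4^2 ≡ 9
4^10 = 4^8·4^2 ≡ 47
4^12 = 4^8·4^4 ≡ 20
4^15 = 4^8·4^4·4^2·4^1 ≡ 60
4^20 = 4^16·4^4 ≡ 13
4^30 = 4^16·4^8·4^4·4^2 ≡ 1  ← first divisor giving 1
The order is 30.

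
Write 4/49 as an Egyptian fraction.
1/13 + 1/213 + 1/67841 + 1/9204734721

Greedy algorithm:
4/49: ceiling(49/4) = 13, use 1/13
3/637: ceiling(637/3) = 213, use 1/213
2/135681: ceiling(135681/2) = 67841, use 1/67841
1/9204734721: ceiling(9204734721/1) = 9204734721, use 1/9204734721
Result: 4/49 = 1/13 + 1/213 + 1/67841 + 1/9204734721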